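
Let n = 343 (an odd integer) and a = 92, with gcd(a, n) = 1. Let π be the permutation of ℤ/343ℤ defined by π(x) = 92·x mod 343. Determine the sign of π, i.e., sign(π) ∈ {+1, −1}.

+1

Orbit of 141 under x↦92x: [141, 281, 127, 22, 309, 302, 1]… (length divides ord_343(92)).
π_92 has 19 disjoint cycles with lengths [49, 49, 49, 49, 49, 49, 7, 7, 7, 7, 7, 7, 1, 1, 1, 1, 1, 1, 1] on {0,…,342}.
sign(π) = (−1)^{n − #cycles} = (−1)^{343−19} = (−1)^324 = +1.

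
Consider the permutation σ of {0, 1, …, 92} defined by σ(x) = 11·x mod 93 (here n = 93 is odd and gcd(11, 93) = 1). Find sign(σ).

+1

Start at x=83: 83 → 76 → 92 → 82 → 65 → 64 → 53 → … (one orbit).
π_11 has 5 disjoint cycles with lengths [30, 30, 30, 2, 1] on {0,…,92}.
With 5 cycles on 93 points, sign = (−1)^{93−5} = +1.
The Jacobi symbol (11|93) = +1 (Zolotarev) agrees.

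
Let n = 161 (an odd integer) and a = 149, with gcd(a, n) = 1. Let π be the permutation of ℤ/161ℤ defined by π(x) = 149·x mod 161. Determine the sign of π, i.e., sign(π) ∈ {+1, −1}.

-1

Start at x=155: 155 → 72 → 102 → 64 → 37 → 39 → 15 → … (one orbit).
6 cycles of lengths [66, 66, 22, 3, 3, 1].
With 6 cycles on 161 points, sign = (−1)^{161−6} = -1.
The Jacobi symbol (149|161) = -1 (Zolotarev) agrees.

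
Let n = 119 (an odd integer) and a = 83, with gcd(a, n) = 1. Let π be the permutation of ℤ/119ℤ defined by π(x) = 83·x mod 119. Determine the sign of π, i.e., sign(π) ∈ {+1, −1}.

-1

Trace 1: π^k(1) = [1, 83, 106, 111, 50, 104, 64] for k=0..6.
Cycle lengths of π_83 on ℤ/119ℤ: [8, 8, 8, 8, 8, 8, 8, 8, 8, 8, 8, 8, 8, 8, 2, 2, 2, 1]; 18 cycles in total.
With 18 cycles on 119 points, sign = (−1)^{119−18} = -1.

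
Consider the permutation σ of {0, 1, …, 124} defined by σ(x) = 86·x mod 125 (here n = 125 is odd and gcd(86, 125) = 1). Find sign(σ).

Start at x=96: 96 → 6 → 16 → 1 → 86 → 21 → 56 → … (one orbit).
Decompose π into cycles: lengths [25, 25, 25, 25, 5, 5, 5, 5, 1, 1, 1, 1, 1] (13 cycles, including the fixed point 0).
With 13 cycles on 125 points, sign = (−1)^{125−13} = +1.
Zolotarev: (86|125) = +1, matching the cycle-count sign.

+1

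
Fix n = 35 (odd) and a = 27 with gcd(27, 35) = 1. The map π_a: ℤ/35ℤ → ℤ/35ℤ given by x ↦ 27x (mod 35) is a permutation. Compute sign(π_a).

Orbit of 27 under x↦27x: [27, 29, 13, 1]… (length divides ord_35(27)).
The orbit structure of x ↦ 27x mod 35: 11 orbits of sizes [4, 4, 4, 4, 4, 4, 4, 2, 2, 2, 1].
With 11 cycles on 35 points, sign = (−1)^{35−11} = +1.
Via Zolotarev, sign(π_{27}) = (27|35) = +1.

+1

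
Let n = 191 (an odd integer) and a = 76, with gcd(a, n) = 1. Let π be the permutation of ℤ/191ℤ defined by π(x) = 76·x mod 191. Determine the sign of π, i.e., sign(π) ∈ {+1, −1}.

-1

Trace 187: π^k(187) = [187, 78, 7, 150, 131, 24, 105] for k=0..6.
2 cycles of lengths [190, 1].
sign(π) = (−1)^{n − #cycles} = (−1)^{191−2} = (−1)^189 = -1.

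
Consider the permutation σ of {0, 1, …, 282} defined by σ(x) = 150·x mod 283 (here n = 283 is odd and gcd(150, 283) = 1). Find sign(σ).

+1

Start at x=275: 275 → 215 → 271 → 181 → 265 → 130 → 256 → … (one orbit).
3 cycles of lengths [141, 141, 1].
sign(π) = (−1)^{n − #cycles} = (−1)^{283−3} = (−1)^280 = +1.
(150|283)_J = +1 (Zolotarev's lemma cross-check).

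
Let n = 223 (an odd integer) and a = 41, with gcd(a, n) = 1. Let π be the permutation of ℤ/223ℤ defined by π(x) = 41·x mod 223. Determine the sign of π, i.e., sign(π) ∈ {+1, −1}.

Trace 115: π^k(115) = [115, 32, 197, 49, 2, 82, 17] for k=0..6.
π_41 has 7 disjoint cycles with lengths [37, 37, 37, 37, 37, 37, 1] on {0,…,222}.
n − c = 223 − 7 = 216; sign = (−1)^216 = +1.
Check: (41/223) = +1 by Zolotarev.

+1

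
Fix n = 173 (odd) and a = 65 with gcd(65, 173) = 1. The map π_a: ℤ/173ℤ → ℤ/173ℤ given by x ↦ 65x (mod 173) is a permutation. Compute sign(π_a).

-1

Start at x=80: 80 → 10 → 131 → 38 → 48 → 6 → 44 → … (one orbit).
The orbit structure of x ↦ 65x mod 173: 2 orbits of sizes [172, 1].
With 2 cycles on 173 points, sign = (−1)^{173−2} = -1.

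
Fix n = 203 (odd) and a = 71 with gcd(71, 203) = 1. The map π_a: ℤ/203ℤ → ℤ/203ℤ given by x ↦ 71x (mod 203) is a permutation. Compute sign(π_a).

+1

Trace 78: π^k(78) = [78, 57, 190, 92, 36, 120, 197] for k=0..6.
Decompose π into cycles: lengths [14, 14, 14, 14, 14, 14, 14, 14, 14, 14, 14, 14, 14, 14, 1, 1, 1, 1, 1, 1, 1] (21 cycles, including the fixed point 0).
n − c = 203 − 21 = 182; sign = (−1)^182 = +1.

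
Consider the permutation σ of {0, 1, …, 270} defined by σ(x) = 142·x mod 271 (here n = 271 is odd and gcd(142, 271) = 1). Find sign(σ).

Trace 233: π^k(233) = [233, 24, 156, 201, 87, 159, 85] for k=0..6.
Cycle type of π: 270 + 1; total 2 cycles.
sign(π) = (−1)^{n − #cycles} = (−1)^{271−2} = (−1)^269 = -1.
Check: (142/271) = -1 by Zolotarev.

-1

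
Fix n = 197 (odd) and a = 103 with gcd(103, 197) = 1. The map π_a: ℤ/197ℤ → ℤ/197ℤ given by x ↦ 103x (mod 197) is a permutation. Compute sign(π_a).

Start at x=169: 169 → 71 → 24 → 108 → 92 → 20 → 90 → … (one orbit).
Cycle type of π: 196 + 1; total 2 cycles.
sign(π) = (−1)^{n − #cycles} = (−1)^{197−2} = (−1)^195 = -1.
Via Zolotarev, sign(π_{103}) = (103|197) = -1.

-1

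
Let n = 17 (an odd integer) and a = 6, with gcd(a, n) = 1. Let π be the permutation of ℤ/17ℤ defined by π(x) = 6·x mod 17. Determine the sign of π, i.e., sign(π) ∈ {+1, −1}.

Start at x=1: 1 → 6 → 2 → 12 → 4 → 7 → 8 → … (one orbit).
The orbit structure of x ↦ 6x mod 17: 2 orbits of sizes [16, 1].
2 cycles on 17: each ℓ→(−1)^(ℓ−1), product (−1)^15 = -1.

-1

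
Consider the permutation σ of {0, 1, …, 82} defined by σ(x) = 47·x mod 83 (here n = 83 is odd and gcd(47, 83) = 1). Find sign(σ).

Trace 36: π^k(36) = [36, 32, 10, 55, 12, 66, 31] for k=0..6.
Cycle type of π: 82 + 1; total 2 cycles.
n − c = 83 − 2 = 81; sign = (−1)^81 = -1.
(47|83)_J = -1 (Zolotarev's lemma cross-check).

-1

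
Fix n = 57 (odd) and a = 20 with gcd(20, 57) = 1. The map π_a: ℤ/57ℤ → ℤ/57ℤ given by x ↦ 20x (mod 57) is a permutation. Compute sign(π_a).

-1

Start at x=1: 1 → 20 → 1 (one orbit).
38 cycles of lengths [2, 2, 2, 2, 2, 2, 2, 2, 2, 2, 2, 2, 2, 2, 2, 2, 2, 2, 2, 1, 1, 1, 1, 1, 1, 1, 1, 1, 1, 1, 1, 1, 1, 1, 1, 1, 1, 1].
sign(π) = (−1)^{n − #cycles} = (−1)^{57−38} = (−1)^19 = -1.
(20|57)_J = -1 (Zolotarev's lemma cross-check).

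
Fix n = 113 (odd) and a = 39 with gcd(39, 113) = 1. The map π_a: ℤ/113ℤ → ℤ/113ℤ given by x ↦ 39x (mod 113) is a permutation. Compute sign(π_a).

-1

Start at x=6: 6 → 8 → 86 → 77 → 65 → 49 → 103 → … (one orbit).
The orbit structure of x ↦ 39x mod 113: 2 orbits of sizes [112, 1].
sign(π) = (−1)^{n − #cycles} = (−1)^{113−2} = (−1)^111 = -1.
Zolotarev: (39|113) = -1, matching the cycle-count sign.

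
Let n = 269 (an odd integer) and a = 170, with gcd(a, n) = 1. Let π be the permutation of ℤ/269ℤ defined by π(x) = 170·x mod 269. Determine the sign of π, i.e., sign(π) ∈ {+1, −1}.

+1

Trace 177: π^k(177) = [177, 231, 265, 127, 70, 64, 120] for k=0..6.
Cycle lengths of π_170 on ℤ/269ℤ: [134, 134, 1]; 3 cycles in total.
269 − 3 = 266 transpositions; sign(π) = (−1)^266 = +1.
The Jacobi symbol (170|269) = +1 (Zolotarev) agrees.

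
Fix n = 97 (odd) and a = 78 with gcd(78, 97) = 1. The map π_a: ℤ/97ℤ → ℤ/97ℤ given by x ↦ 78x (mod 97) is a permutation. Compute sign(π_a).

-1

Start at x=34: 34 → 33 → 52 → 79 → 51 → 1 → 78 → … (one orbit).
π_78 has 4 disjoint cycles with lengths [32, 32, 32, 1] on {0,…,96}.
4 cycles on 97: each ℓ→(−1)^(ℓ−1), product (−1)^93 = -1.
Zolotarev: (78|97) = -1, matching the cycle-count sign.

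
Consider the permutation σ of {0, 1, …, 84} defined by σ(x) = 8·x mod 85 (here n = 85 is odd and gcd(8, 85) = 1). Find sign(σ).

-1

Trace 16: π^k(16) = [16, 43, 4, 32, 1, 8, 64] for k=0..6.
π_8 has 12 disjoint cycles with lengths [8, 8, 8, 8, 8, 8, 8, 8, 8, 8, 4, 1] on {0,…,84}.
With 12 cycles on 85 points, sign = (−1)^{85−12} = -1.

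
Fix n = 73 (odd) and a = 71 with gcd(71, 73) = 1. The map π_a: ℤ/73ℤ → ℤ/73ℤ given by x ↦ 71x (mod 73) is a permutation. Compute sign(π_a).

+1

Orbit of 57 under x↦71x: [57, 32, 9, 55, 36, 1, 71]… (length divides ord_73(71)).
Cycle lengths of π_71 on ℤ/73ℤ: [18, 18, 18, 18, 1]; 5 cycles in total.
Σ(ℓ_i−1) = 73−5 = 68; sign = (−1)^68 = +1.
Via Zolotarev, sign(π_{71}) = (71|73) = +1.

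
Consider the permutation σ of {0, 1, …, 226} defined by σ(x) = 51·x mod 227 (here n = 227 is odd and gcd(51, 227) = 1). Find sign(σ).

-1

Start at x=105: 105 → 134 → 24 → 89 → 226 → 176 → 123 → … (one orbit).
π_51 has 2 disjoint cycles with lengths [226, 1] on {0,…,226}.
227 − 2 = 225 transpositions; sign(π) = (−1)^225 = -1.
The Jacobi symbol (51|227) = -1 (Zolotarev) agrees.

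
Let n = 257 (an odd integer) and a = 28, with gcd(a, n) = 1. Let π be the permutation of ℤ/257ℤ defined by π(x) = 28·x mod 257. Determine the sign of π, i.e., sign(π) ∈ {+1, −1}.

-1

Trace 26: π^k(26) = [26, 214, 81, 212, 25, 186, 68] for k=0..6.
Cycle lengths of π_28 on ℤ/257ℤ: [256, 1]; 2 cycles in total.
sign(π) = (−1)^{n − #cycles} = (−1)^{257−2} = (−1)^255 = -1.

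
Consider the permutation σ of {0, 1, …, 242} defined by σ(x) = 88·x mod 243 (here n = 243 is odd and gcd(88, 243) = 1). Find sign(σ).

+1

Orbit of 103 under x↦88x: [103, 73, 106, 94, 10, 151, 166]… (length divides ord_243(88)).
Cycle lengths of π_88 on ℤ/243ℤ: [81, 81, 27, 27, 9, 9, 3, 3, 1, 1, 1]; 11 cycles in total.
11 cycles on 243: each ℓ→(−1)^(ℓ−1), product (−1)^232 = +1.
The Jacobi symbol (88|243) = +1 (Zolotarev) agrees.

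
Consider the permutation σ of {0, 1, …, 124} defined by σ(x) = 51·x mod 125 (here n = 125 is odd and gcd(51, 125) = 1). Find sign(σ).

+1

Orbit of 1 under x↦51x: [1, 51, 101, 26, 76]… (length divides ord_125(51)).
Cycle type of π: 5×20 + 1×25; total 45 cycles.
sign(π) = (−1)^{n − #cycles} = (−1)^{125−45} = (−1)^80 = +1.
Zolotarev: (51|125) = +1, matching the cycle-count sign.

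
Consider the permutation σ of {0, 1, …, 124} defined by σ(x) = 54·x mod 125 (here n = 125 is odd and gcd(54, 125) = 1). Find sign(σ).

+1

Trace 64: π^k(64) = [64, 81, 124, 71, 84, 36, 69] for k=0..6.
Decompose π into cycles: lengths [50, 50, 10, 10, 2, 2, 1] (7 cycles, including the fixed point 0).
7 cycles on 125: each ℓ→(−1)^(ℓ−1), product (−1)^118 = +1.
(54|125)_J = +1 (Zolotarev's lemma cross-check).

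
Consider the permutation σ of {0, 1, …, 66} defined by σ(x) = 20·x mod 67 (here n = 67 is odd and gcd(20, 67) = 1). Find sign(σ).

-1

Trace 26: π^k(26) = [26, 51, 15, 32, 37, 3, 60] for k=0..6.
Decompose π into cycles: lengths [66, 1] (2 cycles, including the fixed point 0).
2 cycles on 67: each ℓ→(−1)^(ℓ−1), product (−1)^65 = -1.
Zolotarev: (20|67) = -1, matching the cycle-count sign.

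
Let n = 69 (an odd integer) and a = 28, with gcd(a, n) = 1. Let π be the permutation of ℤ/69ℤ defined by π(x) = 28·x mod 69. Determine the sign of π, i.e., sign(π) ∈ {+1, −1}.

-1

Start at x=37: 37 → 1 → 28 → 25 → 10 → 4 → 43 → … (one orbit).
6 cycles of lengths [22, 22, 22, 1, 1, 1].
69 − 6 = 63 transpositions; sign(π) = (−1)^63 = -1.
The Jacobi symbol (28|69) = -1 (Zolotarev) agrees.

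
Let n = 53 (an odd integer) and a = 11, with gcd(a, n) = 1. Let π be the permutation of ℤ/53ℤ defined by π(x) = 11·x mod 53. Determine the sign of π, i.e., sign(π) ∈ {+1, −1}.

+1

Start at x=10: 10 → 4 → 44 → 7 → 24 → 52 → 42 → … (one orbit).
3 cycles of lengths [26, 26, 1].
3 cycles on 53: each ℓ→(−1)^(ℓ−1), product (−1)^50 = +1.
Check: (11/53) = +1 by Zolotarev.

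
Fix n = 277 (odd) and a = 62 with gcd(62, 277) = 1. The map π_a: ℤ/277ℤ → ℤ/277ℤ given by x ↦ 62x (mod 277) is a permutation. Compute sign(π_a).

Start at x=144: 144 → 64 → 90 → 40 → 264 → 25 → 165 → … (one orbit).
π_62 has 3 disjoint cycles with lengths [138, 138, 1] on {0,…,276}.
sign(π) = (−1)^{n − #cycles} = (−1)^{277−3} = (−1)^274 = +1.
Check: (62/277) = +1 by Zolotarev.

+1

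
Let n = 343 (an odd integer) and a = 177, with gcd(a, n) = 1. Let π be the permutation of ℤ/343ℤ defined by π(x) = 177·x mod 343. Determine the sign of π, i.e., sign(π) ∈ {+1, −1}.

+1

Orbit of 50 under x↦177x: [50, 275, 312, 1, 177, 116, 295]… (length divides ord_343(177)).
31 cycles of lengths [21, 21, 21, 21, 21, 21, 21, 21, 21, 21, 21, 21, 21, 21, 3, 3, 3, 3, 3, 3, 3, 3, 3, 3, 3, 3, 3, 3, 3, 3, 1].
Σ(ℓ_i−1) = 343−31 = 312; sign = (−1)^312 = +1.
Check: (177/343) = +1 by Zolotarev.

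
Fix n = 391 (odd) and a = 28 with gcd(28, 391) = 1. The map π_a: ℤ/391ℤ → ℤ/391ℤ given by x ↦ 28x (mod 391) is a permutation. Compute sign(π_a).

+1

Orbit of 283 under x↦28x: [283, 104, 175, 208, 350, 25, 309]… (length divides ord_391(28)).
5 cycles of lengths [176, 176, 22, 16, 1].
391 − 5 = 386 transpositions; sign(π) = (−1)^386 = +1.
(28|391)_J = +1 (Zolotarev's lemma cross-check).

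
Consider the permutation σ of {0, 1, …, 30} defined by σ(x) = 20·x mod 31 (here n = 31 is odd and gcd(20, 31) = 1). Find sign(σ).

+1

Trace 9: π^k(9) = [9, 25, 4, 18, 19, 8, 5] for k=0..6.
Cycle lengths of π_20 on ℤ/31ℤ: [15, 15, 1]; 3 cycles in total.
3 cycles on 31: each ℓ→(−1)^(ℓ−1), product (−1)^28 = +1.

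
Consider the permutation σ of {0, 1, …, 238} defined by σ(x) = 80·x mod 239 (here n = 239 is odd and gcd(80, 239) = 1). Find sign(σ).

+1

Start at x=124: 124 → 121 → 120 → 40 → 93 → 31 → 90 → … (one orbit).
3 cycles of lengths [119, 119, 1].
239 − 3 = 236 transpositions; sign(π) = (−1)^236 = +1.
Zolotarev: (80|239) = +1, matching the cycle-count sign.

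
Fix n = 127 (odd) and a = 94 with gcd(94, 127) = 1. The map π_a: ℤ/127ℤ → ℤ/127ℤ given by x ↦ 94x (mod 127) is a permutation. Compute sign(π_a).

+1

Start at x=2: 2 → 61 → 19 → 8 → 117 → 76 → 32 → … (one orbit).
Cycle lengths of π_94 on ℤ/127ℤ: [21, 21, 21, 21, 21, 21, 1]; 7 cycles in total.
7 cycles on 127: each ℓ→(−1)^(ℓ−1), product (−1)^120 = +1.
(94|127)_J = +1 (Zolotarev's lemma cross-check).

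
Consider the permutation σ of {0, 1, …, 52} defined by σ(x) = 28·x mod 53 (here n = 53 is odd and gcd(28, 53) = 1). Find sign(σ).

+1

Start at x=44: 44 → 13 → 46 → 16 → 24 → 36 → 1 → … (one orbit).
5 cycles of lengths [13, 13, 13, 13, 1].
With 5 cycles on 53 points, sign = (−1)^{53−5} = +1.
The Jacobi symbol (28|53) = +1 (Zolotarev) agrees.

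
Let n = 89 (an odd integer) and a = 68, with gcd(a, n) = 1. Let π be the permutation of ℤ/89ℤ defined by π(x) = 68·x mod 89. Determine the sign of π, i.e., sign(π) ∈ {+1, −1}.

+1

Orbit of 17 under x↦68x: [17, 88, 21, 4, 5, 73, 69]… (length divides ord_89(68)).
π_68 has 3 disjoint cycles with lengths [44, 44, 1] on {0,…,88}.
Σ(ℓ_i−1) = 89−3 = 86; sign = (−1)^86 = +1.
(68|89)_J = +1 (Zolotarev's lemma cross-check).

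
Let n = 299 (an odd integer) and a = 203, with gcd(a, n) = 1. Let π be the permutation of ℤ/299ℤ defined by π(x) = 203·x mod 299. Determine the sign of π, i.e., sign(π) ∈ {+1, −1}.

Start at x=148: 148 → 144 → 229 → 142 → 122 → 248 → 112 → … (one orbit).
Cycle type of π: 44×6 + 22 + 4×3 + 1; total 11 cycles.
n − c = 299 − 11 = 288; sign = (−1)^288 = +1.

+1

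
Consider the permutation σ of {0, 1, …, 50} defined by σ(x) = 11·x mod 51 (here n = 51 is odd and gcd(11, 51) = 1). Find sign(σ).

Trace 43: π^k(43) = [43, 14, 1, 11, 19, 5, 4] for k=0..6.
Cycle lengths of π_11 on ℤ/51ℤ: [16, 16, 16, 2, 1]; 5 cycles in total.
With 5 cycles on 51 points, sign = (−1)^{51−5} = +1.
Check: (11/51) = +1 by Zolotarev.

+1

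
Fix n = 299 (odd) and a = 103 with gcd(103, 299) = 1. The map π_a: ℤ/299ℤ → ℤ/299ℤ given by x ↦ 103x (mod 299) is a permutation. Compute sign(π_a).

-1

Orbit of 272 under x↦103x: [272, 209, 298, 196, 155, 118, 194]… (length divides ord_299(103)).
Decompose π into cycles: lengths [22, 22, 22, 22, 22, 22, 22, 22, 22, 22, 22, 22, 22, 2, 2, 2, 2, 2, 2, 1] (20 cycles, including the fixed point 0).
20 cycles on 299: each ℓ→(−1)^(ℓ−1), product (−1)^279 = -1.
(103|299)_J = -1 (Zolotarev's lemma cross-check).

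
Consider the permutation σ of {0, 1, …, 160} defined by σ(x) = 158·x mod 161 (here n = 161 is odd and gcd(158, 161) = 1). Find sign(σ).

-1

Start at x=50: 50 → 11 → 128 → 99 → 25 → 86 → 64 → … (one orbit).
Decompose π into cycles: lengths [66, 66, 22, 3, 3, 1] (6 cycles, including the fixed point 0).
Σ(ℓ_i−1) = 161−6 = 155; sign = (−1)^155 = -1.
Via Zolotarev, sign(π_{158}) = (158|161) = -1.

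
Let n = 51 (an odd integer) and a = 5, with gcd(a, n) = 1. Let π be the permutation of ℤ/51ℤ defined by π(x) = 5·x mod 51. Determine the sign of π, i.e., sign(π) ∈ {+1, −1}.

+1

Start at x=29: 29 → 43 → 11 → 4 → 20 → 49 → 41 → … (one orbit).
Decompose π into cycles: lengths [16, 16, 16, 2, 1] (5 cycles, including the fixed point 0).
sign(π) = (−1)^{n − #cycles} = (−1)^{51−5} = (−1)^46 = +1.
Via Zolotarev, sign(π_{5}) = (5|51) = +1.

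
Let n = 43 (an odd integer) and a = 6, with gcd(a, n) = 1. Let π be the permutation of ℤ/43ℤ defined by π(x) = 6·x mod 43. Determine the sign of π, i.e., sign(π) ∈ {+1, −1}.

+1

Start at x=1: 1 → 6 → 36 → 1 (one orbit).
π_6 has 15 disjoint cycles with lengths [3, 3, 3, 3, 3, 3, 3, 3, 3, 3, 3, 3, 3, 3, 1] on {0,…,42}.
sign(π) = (−1)^{n − #cycles} = (−1)^{43−15} = (−1)^28 = +1.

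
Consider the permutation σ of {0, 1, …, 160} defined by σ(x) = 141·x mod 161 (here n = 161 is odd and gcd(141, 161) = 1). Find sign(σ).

+1

Start at x=127: 127 → 36 → 85 → 71 → 29 → 64 → 8 → … (one orbit).
21 cycles of lengths [11, 11, 11, 11, 11, 11, 11, 11, 11, 11, 11, 11, 11, 11, 1, 1, 1, 1, 1, 1, 1].
21 cycles on 161: each ℓ→(−1)^(ℓ−1), product (−1)^140 = +1.
Zolotarev: (141|161) = +1, matching the cycle-count sign.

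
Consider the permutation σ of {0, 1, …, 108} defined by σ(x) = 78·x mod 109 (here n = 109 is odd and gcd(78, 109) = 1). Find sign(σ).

+1

Orbit of 27 under x↦78x: [27, 35, 5, 63, 9, 48, 38]… (length divides ord_109(78)).
π_78 has 5 disjoint cycles with lengths [27, 27, 27, 27, 1] on {0,…,108}.
sign(π) = (−1)^{n − #cycles} = (−1)^{109−5} = (−1)^104 = +1.
Zolotarev: (78|109) = +1, matching the cycle-count sign.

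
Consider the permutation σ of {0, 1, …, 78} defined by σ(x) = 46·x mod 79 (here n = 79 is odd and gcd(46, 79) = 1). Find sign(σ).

+1

Start at x=38: 38 → 10 → 65 → 67 → 1 → 46 → 62 → … (one orbit).
7 cycles of lengths [13, 13, 13, 13, 13, 13, 1].
7 cycles on 79: each ℓ→(−1)^(ℓ−1), product (−1)^72 = +1.
The Jacobi symbol (46|79) = +1 (Zolotarev) agrees.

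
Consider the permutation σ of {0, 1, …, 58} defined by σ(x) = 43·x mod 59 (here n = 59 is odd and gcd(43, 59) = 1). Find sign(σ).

-1

Orbit of 26 under x↦43x: [26, 56, 48, 58, 16, 39, 25]… (length divides ord_59(43)).
Decompose π into cycles: lengths [58, 1] (2 cycles, including the fixed point 0).
n − c = 59 − 2 = 57; sign = (−1)^57 = -1.
(43|59)_J = -1 (Zolotarev's lemma cross-check).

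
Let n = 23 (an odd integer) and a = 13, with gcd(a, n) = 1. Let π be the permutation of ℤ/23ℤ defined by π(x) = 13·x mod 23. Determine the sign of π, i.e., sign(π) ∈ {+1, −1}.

+1

Start at x=16: 16 → 1 → 13 → 8 → 12 → 18 → 4 → … (one orbit).
Cycle type of π: 11×2 + 1; total 3 cycles.
23 − 3 = 20 transpositions; sign(π) = (−1)^20 = +1.
Zolotarev: (13|23) = +1, matching the cycle-count sign.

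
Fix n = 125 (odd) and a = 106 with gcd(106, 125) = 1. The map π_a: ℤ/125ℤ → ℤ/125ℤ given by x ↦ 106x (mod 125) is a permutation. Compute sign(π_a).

+1

Orbit of 116 under x↦106x: [116, 46, 1, 106, 111, 16, 71]… (length divides ord_125(106)).
Decompose π into cycles: lengths [25, 25, 25, 25, 5, 5, 5, 5, 1, 1, 1, 1, 1] (13 cycles, including the fixed point 0).
n − c = 125 − 13 = 112; sign = (−1)^112 = +1.
(106|125)_J = +1 (Zolotarev's lemma cross-check).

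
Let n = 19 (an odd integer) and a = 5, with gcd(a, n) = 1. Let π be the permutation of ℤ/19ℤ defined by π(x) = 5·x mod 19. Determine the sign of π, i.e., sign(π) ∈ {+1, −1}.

+1

Trace 4: π^k(4) = [4, 1, 5, 6, 11, 17, 9] for k=0..6.
Cycle lengths of π_5 on ℤ/19ℤ: [9, 9, 1]; 3 cycles in total.
3 cycles on 19: each ℓ→(−1)^(ℓ−1), product (−1)^16 = +1.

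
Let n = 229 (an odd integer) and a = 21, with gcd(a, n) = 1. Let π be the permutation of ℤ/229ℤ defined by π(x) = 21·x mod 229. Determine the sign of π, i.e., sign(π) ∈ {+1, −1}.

-1

Start at x=11: 11 → 2 → 42 → 195 → 202 → 120 → 1 → … (one orbit).
π_21 has 4 disjoint cycles with lengths [76, 76, 76, 1] on {0,…,228}.
With 4 cycles on 229 points, sign = (−1)^{229−4} = -1.
Via Zolotarev, sign(π_{21}) = (21|229) = -1.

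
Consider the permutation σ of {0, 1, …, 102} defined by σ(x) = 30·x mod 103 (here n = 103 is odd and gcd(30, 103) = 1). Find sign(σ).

+1

Start at x=23: 23 → 72 → 100 → 13 → 81 → 61 → 79 → … (one orbit).
π_30 has 7 disjoint cycles with lengths [17, 17, 17, 17, 17, 17, 1] on {0,…,102}.
sign(π) = (−1)^{n − #cycles} = (−1)^{103−7} = (−1)^96 = +1.
Check: (30/103) = +1 by Zolotarev.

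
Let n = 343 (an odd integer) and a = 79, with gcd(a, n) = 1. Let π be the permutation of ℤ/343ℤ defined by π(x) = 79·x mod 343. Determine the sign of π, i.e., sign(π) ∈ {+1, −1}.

Start at x=295: 295 → 324 → 214 → 99 → 275 → 116 → 246 → … (one orbit).
Cycle type of π: 21×14 + 3×16 + 1; total 31 cycles.
With 31 cycles on 343 points, sign = (−1)^{343−31} = +1.

+1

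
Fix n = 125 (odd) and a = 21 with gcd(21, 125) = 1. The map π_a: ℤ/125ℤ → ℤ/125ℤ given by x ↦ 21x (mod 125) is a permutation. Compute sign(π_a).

Start at x=21: 21 → 66 → 11 → 106 → 101 → 121 → 41 → … (one orbit).
The orbit structure of x ↦ 21x mod 125: 13 orbits of sizes [25, 25, 25, 25, 5, 5, 5, 5, 1, 1, 1, 1, 1].
With 13 cycles on 125 points, sign = (−1)^{125−13} = +1.
Check: (21/125) = +1 by Zolotarev.

+1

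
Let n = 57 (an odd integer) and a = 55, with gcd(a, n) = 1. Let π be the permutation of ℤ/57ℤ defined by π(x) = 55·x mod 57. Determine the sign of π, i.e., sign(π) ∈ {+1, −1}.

+1

Start at x=4: 4 → 49 → 16 → 25 → 7 → 43 → 28 → … (one orbit).
Decompose π into cycles: lengths [9, 9, 9, 9, 9, 9, 1, 1, 1] (9 cycles, including the fixed point 0).
n − c = 57 − 9 = 48; sign = (−1)^48 = +1.
The Jacobi symbol (55|57) = +1 (Zolotarev) agrees.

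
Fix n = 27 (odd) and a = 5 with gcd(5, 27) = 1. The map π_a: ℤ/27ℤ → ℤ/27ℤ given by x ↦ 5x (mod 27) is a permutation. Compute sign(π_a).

-1

Trace 13: π^k(13) = [13, 11, 1, 5, 25, 17, 4] for k=0..6.
Cycle type of π: 18 + 6 + 2 + 1; total 4 cycles.
Σ(ℓ_i−1) = 27−4 = 23; sign = (−1)^23 = -1.
Check: (5/27) = -1 by Zolotarev.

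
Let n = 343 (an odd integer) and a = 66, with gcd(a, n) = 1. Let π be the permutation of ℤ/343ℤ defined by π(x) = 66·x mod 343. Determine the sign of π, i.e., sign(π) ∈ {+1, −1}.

Trace 228: π^k(228) = [228, 299, 183, 73, 16, 27, 67] for k=0..6.
Cycle lengths of π_66 on ℤ/343ℤ: [294, 42, 6, 1]; 4 cycles in total.
n − c = 343 − 4 = 339; sign = (−1)^339 = -1.
(66|343)_J = -1 (Zolotarev's lemma cross-check).

-1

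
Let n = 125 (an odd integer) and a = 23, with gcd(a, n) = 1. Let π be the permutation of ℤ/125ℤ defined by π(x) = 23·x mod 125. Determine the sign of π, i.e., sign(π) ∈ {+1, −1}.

Start at x=46: 46 → 58 → 84 → 57 → 61 → 28 → 19 → … (one orbit).
Decompose π into cycles: lengths [100, 20, 4, 1] (4 cycles, including the fixed point 0).
With 4 cycles on 125 points, sign = (−1)^{125−4} = -1.
(23|125)_J = -1 (Zolotarev's lemma cross-check).

-1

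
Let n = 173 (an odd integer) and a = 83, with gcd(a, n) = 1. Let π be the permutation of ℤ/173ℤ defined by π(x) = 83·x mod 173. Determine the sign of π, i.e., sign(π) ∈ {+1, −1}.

+1

Start at x=160: 160 → 132 → 57 → 60 → 136 → 43 → 109 → … (one orbit).
The orbit structure of x ↦ 83x mod 173: 5 orbits of sizes [43, 43, 43, 43, 1].
Σ(ℓ_i−1) = 173−5 = 168; sign = (−1)^168 = +1.
Via Zolotarev, sign(π_{83}) = (83|173) = +1.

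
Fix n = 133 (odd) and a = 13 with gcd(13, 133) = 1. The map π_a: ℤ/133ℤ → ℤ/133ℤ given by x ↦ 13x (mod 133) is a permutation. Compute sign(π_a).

+1

Start at x=85: 85 → 41 → 1 → 13 → 36 → 69 → 99 → … (one orbit).
π_13 has 11 disjoint cycles with lengths [18, 18, 18, 18, 18, 18, 18, 2, 2, 2, 1] on {0,…,132}.
sign(π) = (−1)^{n − #cycles} = (−1)^{133−11} = (−1)^122 = +1.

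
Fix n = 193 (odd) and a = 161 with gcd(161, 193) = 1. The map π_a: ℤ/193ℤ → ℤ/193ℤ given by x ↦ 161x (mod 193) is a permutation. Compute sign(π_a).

Start at x=165: 165 → 124 → 85 → 175 → 190 → 96 → 16 → … (one orbit).
Decompose π into cycles: lengths [96, 96, 1] (3 cycles, including the fixed point 0).
3 cycles on 193: each ℓ→(−1)^(ℓ−1), product (−1)^190 = +1.
(161|193)_J = +1 (Zolotarev's lemma cross-check).

+1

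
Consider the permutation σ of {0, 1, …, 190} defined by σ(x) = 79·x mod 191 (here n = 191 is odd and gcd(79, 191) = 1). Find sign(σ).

+1

Start at x=80: 80 → 17 → 6 → 92 → 10 → 26 → 144 → … (one orbit).
Decompose π into cycles: lengths [95, 95, 1] (3 cycles, including the fixed point 0).
3 cycles on 191: each ℓ→(−1)^(ℓ−1), product (−1)^188 = +1.
The Jacobi symbol (79|191) = +1 (Zolotarev) agrees.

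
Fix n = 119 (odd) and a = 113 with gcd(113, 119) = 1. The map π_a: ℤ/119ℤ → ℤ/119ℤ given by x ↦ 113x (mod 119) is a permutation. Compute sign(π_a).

Orbit of 99 under x↦113x: [99, 1, 113, 36, 22, 106, 78]… (length divides ord_119(113)).
Cycle lengths of π_113 on ℤ/119ℤ: [16, 16, 16, 16, 16, 16, 16, 1, 1, 1, 1, 1, 1, 1]; 14 cycles in total.
With 14 cycles on 119 points, sign = (−1)^{119−14} = -1.

-1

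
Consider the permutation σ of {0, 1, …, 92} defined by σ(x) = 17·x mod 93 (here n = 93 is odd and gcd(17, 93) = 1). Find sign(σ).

+1

Start at x=4: 4 → 68 → 40 → 29 → 28 → 11 → 1 → … (one orbit).
The orbit structure of x ↦ 17x mod 93: 5 orbits of sizes [30, 30, 30, 2, 1].
93 − 5 = 88 transpositions; sign(π) = (−1)^88 = +1.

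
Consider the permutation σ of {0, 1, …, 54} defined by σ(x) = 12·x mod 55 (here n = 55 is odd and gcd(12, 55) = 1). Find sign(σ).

Orbit of 23 under x↦12x: [23, 1, 12, 34]… (length divides ord_55(12)).
The orbit structure of x ↦ 12x mod 55: 22 orbits of sizes [4, 4, 4, 4, 4, 4, 4, 4, 4, 4, 4, 1, 1, 1, 1, 1, 1, 1, 1, 1, 1, 1].
With 22 cycles on 55 points, sign = (−1)^{55−22} = -1.

-1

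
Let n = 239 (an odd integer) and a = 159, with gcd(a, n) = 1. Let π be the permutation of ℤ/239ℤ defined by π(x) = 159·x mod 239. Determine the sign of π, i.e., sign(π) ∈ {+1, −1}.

-1

Start at x=136: 136 → 114 → 201 → 172 → 102 → 205 → 91 → … (one orbit).
Decompose π into cycles: lengths [238, 1] (2 cycles, including the fixed point 0).
Σ(ℓ_i−1) = 239−2 = 237; sign = (−1)^237 = -1.
Via Zolotarev, sign(π_{159}) = (159|239) = -1.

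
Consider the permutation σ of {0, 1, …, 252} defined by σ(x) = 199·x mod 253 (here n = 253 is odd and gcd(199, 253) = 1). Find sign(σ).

-1

Trace 78: π^k(78) = [78, 89, 1, 199, 133, 155, 232] for k=0..6.
22 cycles of lengths [22, 22, 22, 22, 22, 22, 22, 22, 22, 22, 22, 1, 1, 1, 1, 1, 1, 1, 1, 1, 1, 1].
sign(π) = (−1)^{n − #cycles} = (−1)^{253−22} = (−1)^231 = -1.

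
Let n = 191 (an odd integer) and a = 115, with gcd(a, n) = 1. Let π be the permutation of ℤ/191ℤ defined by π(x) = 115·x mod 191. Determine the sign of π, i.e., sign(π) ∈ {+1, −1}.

+1

Orbit of 108 under x↦115x: [108, 5, 2, 39, 92, 75, 30]… (length divides ord_191(115)).
The orbit structure of x ↦ 115x mod 191: 3 orbits of sizes [95, 95, 1].
191 − 3 = 188 transpositions; sign(π) = (−1)^188 = +1.
Zolotarev: (115|191) = +1, matching the cycle-count sign.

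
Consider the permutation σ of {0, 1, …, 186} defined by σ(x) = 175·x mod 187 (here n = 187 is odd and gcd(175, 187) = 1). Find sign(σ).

+1

Start at x=1: 1 → 175 → 144 → 142 → 166 → 65 → 155 → … (one orbit).
π_175 has 17 disjoint cycles with lengths [16, 16, 16, 16, 16, 16, 16, 16, 16, 16, 16, 2, 2, 2, 2, 2, 1] on {0,…,186}.
187 − 17 = 170 transpositions; sign(π) = (−1)^170 = +1.
Via Zolotarev, sign(π_{175}) = (175|187) = +1.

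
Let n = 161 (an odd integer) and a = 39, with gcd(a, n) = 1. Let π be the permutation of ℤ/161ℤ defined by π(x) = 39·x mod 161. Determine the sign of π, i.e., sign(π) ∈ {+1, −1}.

+1

Trace 58: π^k(58) = [58, 8, 151, 93, 85, 95, 2] for k=0..6.
Decompose π into cycles: lengths [33, 33, 33, 33, 11, 11, 3, 3, 1] (9 cycles, including the fixed point 0).
sign(π) = (−1)^{n − #cycles} = (−1)^{161−9} = (−1)^152 = +1.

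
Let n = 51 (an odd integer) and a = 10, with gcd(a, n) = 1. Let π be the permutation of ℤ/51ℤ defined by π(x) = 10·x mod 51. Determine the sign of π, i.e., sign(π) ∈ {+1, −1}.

Trace 4: π^k(4) = [4, 40, 43, 22, 16, 7, 19] for k=0..6.
Cycle lengths of π_10 on ℤ/51ℤ: [16, 16, 16, 1, 1, 1]; 6 cycles in total.
51 − 6 = 45 transpositions; sign(π) = (−1)^45 = -1.

-1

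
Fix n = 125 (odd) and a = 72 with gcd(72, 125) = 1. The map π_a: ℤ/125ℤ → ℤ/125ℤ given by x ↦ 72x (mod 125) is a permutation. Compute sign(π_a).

-1

Orbit of 23 under x↦72x: [23, 31, 107, 79, 63, 36, 92]… (length divides ord_125(72)).
Decompose π into cycles: lengths [100, 20, 4, 1] (4 cycles, including the fixed point 0).
4 cycles on 125: each ℓ→(−1)^(ℓ−1), product (−1)^121 = -1.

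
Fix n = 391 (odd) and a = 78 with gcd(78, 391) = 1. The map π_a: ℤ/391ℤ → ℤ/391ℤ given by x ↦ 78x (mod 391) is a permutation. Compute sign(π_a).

Start at x=371: 371 → 4 → 312 → 94 → 294 → 254 → 262 → … (one orbit).
Decompose π into cycles: lengths [176, 176, 16, 11, 11, 1] (6 cycles, including the fixed point 0).
6 cycles on 391: each ℓ→(−1)^(ℓ−1), product (−1)^385 = -1.
Check: (78/391) = -1 by Zolotarev.

-1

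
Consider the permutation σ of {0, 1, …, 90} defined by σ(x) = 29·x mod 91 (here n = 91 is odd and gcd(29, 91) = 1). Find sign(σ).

+1

Start at x=22: 22 → 1 → 29 → 22 (one orbit).
Cycle lengths of π_29 on ℤ/91ℤ: [3, 3, 3, 3, 3, 3, 3, 3, 3, 3, 3, 3, 3, 3, 3, 3, 3, 3, 3, 3, 3, 3, 3, 3, 3, 3, 3, 3, 1, 1, 1, 1, 1, 1, 1]; 35 cycles in total.
91 − 35 = 56 transpositions; sign(π) = (−1)^56 = +1.
Via Zolotarev, sign(π_{29}) = (29|91) = +1.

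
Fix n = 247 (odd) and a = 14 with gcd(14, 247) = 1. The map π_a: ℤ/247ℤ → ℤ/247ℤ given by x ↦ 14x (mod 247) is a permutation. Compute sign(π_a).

Orbit of 40 under x↦14x: [40, 66, 183, 92, 53, 1, 14]… (length divides ord_247(14)).
π_14 has 26 disjoint cycles with lengths [18, 18, 18, 18, 18, 18, 18, 18, 18, 18, 18, 18, 18, 1, 1, 1, 1, 1, 1, 1, 1, 1, 1, 1, 1, 1] on {0,…,246}.
26 cycles on 247: each ℓ→(−1)^(ℓ−1), product (−1)^221 = -1.
(14|247)_J = -1 (Zolotarev's lemma cross-check).

-1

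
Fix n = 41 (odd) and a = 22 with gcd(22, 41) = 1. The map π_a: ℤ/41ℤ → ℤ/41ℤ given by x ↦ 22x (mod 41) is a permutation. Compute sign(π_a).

-1

Trace 17: π^k(17) = [17, 5, 28, 1, 22, 33, 29] for k=0..6.
Decompose π into cycles: lengths [40, 1] (2 cycles, including the fixed point 0).
n − c = 41 − 2 = 39; sign = (−1)^39 = -1.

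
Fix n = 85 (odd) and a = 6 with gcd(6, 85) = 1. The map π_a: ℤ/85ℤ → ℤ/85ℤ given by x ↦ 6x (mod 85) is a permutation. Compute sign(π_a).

Trace 76: π^k(76) = [76, 31, 16, 11, 66, 56, 81] for k=0..6.
The orbit structure of x ↦ 6x mod 85: 10 orbits of sizes [16, 16, 16, 16, 16, 1, 1, 1, 1, 1].
sign(π) = (−1)^{n − #cycles} = (−1)^{85−10} = (−1)^75 = -1.
Via Zolotarev, sign(π_{6}) = (6|85) = -1.

-1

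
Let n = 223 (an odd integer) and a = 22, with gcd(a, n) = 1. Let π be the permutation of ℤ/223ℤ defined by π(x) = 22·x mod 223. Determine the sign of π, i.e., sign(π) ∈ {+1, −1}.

-1

Start at x=22: 22 → 38 → 167 → 106 → 102 → 14 → 85 → … (one orbit).
The orbit structure of x ↦ 22x mod 223: 2 orbits of sizes [222, 1].
Σ(ℓ_i−1) = 223−2 = 221; sign = (−1)^221 = -1.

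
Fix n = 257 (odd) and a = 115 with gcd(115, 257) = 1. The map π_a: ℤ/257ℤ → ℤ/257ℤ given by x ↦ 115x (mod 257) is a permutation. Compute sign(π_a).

Start at x=73: 73 → 171 → 133 → 132 → 17 → 156 → 207 → … (one orbit).
Cycle lengths of π_115 on ℤ/257ℤ: [256, 1]; 2 cycles in total.
257 − 2 = 255 transpositions; sign(π) = (−1)^255 = -1.
The Jacobi symbol (115|257) = -1 (Zolotarev) agrees.

-1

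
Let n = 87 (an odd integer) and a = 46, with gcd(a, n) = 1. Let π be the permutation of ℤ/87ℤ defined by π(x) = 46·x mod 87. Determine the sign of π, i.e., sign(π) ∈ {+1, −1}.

-1

Orbit of 1 under x↦46x: [1, 46, 28, 70]… (length divides ord_87(46)).
The orbit structure of x ↦ 46x mod 87: 24 orbits of sizes [4, 4, 4, 4, 4, 4, 4, 4, 4, 4, 4, 4, 4, 4, 4, 4, 4, 4, 4, 4, 4, 1, 1, 1].
87 − 24 = 63 transpositions; sign(π) = (−1)^63 = -1.
Check: (46/87) = -1 by Zolotarev.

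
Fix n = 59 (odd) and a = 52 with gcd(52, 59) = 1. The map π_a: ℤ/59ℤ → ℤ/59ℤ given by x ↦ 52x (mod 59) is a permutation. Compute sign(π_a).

Orbit of 3 under x↦52x: [3, 38, 29, 33, 5, 24, 9]… (length divides ord_59(52)).
2 cycles of lengths [58, 1].
n − c = 59 − 2 = 57; sign = (−1)^57 = -1.
Check: (52/59) = -1 by Zolotarev.

-1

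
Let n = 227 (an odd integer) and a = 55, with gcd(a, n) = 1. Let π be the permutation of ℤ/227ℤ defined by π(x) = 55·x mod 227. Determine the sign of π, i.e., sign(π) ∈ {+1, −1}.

-1

Orbit of 94 under x↦55x: [94, 176, 146, 85, 135, 161, 2]… (length divides ord_227(55)).
Decompose π into cycles: lengths [226, 1] (2 cycles, including the fixed point 0).
sign(π) = (−1)^{n − #cycles} = (−1)^{227−2} = (−1)^225 = -1.
Check: (55/227) = -1 by Zolotarev.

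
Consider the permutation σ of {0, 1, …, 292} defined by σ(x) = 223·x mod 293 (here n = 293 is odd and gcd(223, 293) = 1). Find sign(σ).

Trace 30: π^k(30) = [30, 244, 207, 160, 227, 225, 72] for k=0..6.
π_223 has 2 disjoint cycles with lengths [292, 1] on {0,…,292}.
2 cycles on 293: each ℓ→(−1)^(ℓ−1), product (−1)^291 = -1.

-1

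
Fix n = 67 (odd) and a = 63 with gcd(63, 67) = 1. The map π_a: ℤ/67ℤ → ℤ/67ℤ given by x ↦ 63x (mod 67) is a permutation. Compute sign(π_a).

Orbit of 61 under x↦63x: [61, 24, 38, 49, 5, 47, 13]… (length divides ord_67(63)).
2 cycles of lengths [66, 1].
With 2 cycles on 67 points, sign = (−1)^{67−2} = -1.
The Jacobi symbol (63|67) = -1 (Zolotarev) agrees.

-1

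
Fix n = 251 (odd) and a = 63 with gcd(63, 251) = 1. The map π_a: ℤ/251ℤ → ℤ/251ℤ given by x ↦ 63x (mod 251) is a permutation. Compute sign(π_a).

Orbit of 123 under x↦63x: [123, 219, 243, 249, 125, 94, 149]… (length divides ord_251(63)).
Decompose π into cycles: lengths [25, 25, 25, 25, 25, 25, 25, 25, 25, 25, 1] (11 cycles, including the fixed point 0).
With 11 cycles on 251 points, sign = (−1)^{251−11} = +1.
(63|251)_J = +1 (Zolotarev's lemma cross-check).

+1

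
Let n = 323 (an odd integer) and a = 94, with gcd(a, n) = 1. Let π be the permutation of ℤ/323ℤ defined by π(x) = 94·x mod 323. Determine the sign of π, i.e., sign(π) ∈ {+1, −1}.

-1

Start at x=94: 94 → 115 → 151 → 305 → 246 → 191 → 189 → … (one orbit).
48 cycles of lengths [8, 8, 8, 8, 8, 8, 8, 8, 8, 8, 8, 8, 8, 8, 8, 8, 8, 8, 8, 8, 8, 8, 8, 8, 8, 8, 8, 8, 8, 8, 8, 8, 8, 8, 8, 8, 8, 8, 2, 2, 2, 2, 2, 2, 2, 2, 2, 1].
323 − 48 = 275 transpositions; sign(π) = (−1)^275 = -1.
(94|323)_J = -1 (Zolotarev's lemma cross-check).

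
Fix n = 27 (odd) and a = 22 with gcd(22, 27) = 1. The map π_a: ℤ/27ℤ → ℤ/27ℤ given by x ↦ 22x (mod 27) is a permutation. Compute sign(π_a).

+1

Start at x=7: 7 → 19 → 13 → 16 → 1 → 22 → 25 → … (one orbit).
π_22 has 7 disjoint cycles with lengths [9, 9, 3, 3, 1, 1, 1] on {0,…,26}.
With 7 cycles on 27 points, sign = (−1)^{27−7} = +1.
Via Zolotarev, sign(π_{22}) = (22|27) = +1.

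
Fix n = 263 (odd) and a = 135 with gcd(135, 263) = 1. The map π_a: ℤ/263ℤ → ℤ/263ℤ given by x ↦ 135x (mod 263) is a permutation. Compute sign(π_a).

-1

Start at x=142: 142 → 234 → 30 → 105 → 236 → 37 → 261 → … (one orbit).
Cycle lengths of π_135 on ℤ/263ℤ: [262, 1]; 2 cycles in total.
263 − 2 = 261 transpositions; sign(π) = (−1)^261 = -1.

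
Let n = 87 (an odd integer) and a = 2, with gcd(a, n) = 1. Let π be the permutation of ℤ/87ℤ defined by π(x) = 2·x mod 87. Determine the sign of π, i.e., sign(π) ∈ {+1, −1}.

Orbit of 4 under x↦2x: [4, 8, 16, 32, 64, 41, 82]… (length divides ord_87(2)).
Cycle lengths of π_2 on ℤ/87ℤ: [28, 28, 28, 2, 1]; 5 cycles in total.
87 − 5 = 82 transpositions; sign(π) = (−1)^82 = +1.
(2|87)_J = +1 (Zolotarev's lemma cross-check).

+1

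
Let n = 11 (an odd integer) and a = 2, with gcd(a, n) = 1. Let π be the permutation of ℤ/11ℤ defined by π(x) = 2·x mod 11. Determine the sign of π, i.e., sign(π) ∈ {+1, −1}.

-1

Orbit of 4 under x↦2x: [4, 8, 5, 10, 9, 7, 3]… (length divides ord_11(2)).
π_2 has 2 disjoint cycles with lengths [10, 1] on {0,…,10}.
11 − 2 = 9 transpositions; sign(π) = (−1)^9 = -1.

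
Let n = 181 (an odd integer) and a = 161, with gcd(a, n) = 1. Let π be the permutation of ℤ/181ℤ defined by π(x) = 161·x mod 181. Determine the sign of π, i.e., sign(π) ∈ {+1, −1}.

Orbit of 44 under x↦161x: [44, 25, 43, 45, 5, 81, 9]… (length divides ord_181(161)).
The orbit structure of x ↦ 161x mod 181: 5 orbits of sizes [45, 45, 45, 45, 1].
With 5 cycles on 181 points, sign = (−1)^{181−5} = +1.
Check: (161/181) = +1 by Zolotarev.

+1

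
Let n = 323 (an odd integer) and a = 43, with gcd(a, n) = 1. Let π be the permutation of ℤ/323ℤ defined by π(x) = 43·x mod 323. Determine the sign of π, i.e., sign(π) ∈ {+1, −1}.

Orbit of 305 under x↦43x: [305, 195, 310, 87, 188, 9, 64]… (length divides ord_323(43)).
Decompose π into cycles: lengths [72, 72, 72, 72, 9, 9, 8, 8, 1] (9 cycles, including the fixed point 0).
n − c = 323 − 9 = 314; sign = (−1)^314 = +1.
Zolotarev: (43|323) = +1, matching the cycle-count sign.

+1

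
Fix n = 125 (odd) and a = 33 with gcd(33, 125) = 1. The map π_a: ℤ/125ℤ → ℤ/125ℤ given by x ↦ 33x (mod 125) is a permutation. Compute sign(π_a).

Trace 106: π^k(106) = [106, 123, 59, 72, 1, 33, 89] for k=0..6.
Decompose π into cycles: lengths [100, 20, 4, 1] (4 cycles, including the fixed point 0).
4 cycles on 125: each ℓ→(−1)^(ℓ−1), product (−1)^121 = -1.
Via Zolotarev, sign(π_{33}) = (33|125) = -1.

-1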